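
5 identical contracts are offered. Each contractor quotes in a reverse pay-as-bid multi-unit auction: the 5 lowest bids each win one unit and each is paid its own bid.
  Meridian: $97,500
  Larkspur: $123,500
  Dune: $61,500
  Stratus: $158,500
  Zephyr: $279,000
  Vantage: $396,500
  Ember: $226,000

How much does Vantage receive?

Ordering the bids: 61,500 (Dune), 97,500 (Meridian), 123,500 (Larkspur), 158,500 (Stratus), 226,000 (Ember), 279,000 (Zephyr), 396,500 (Vantage)
Winners (5 units): Dune, Meridian, Larkspur, Stratus, Ember.
Vantage does not win → $0.

Vantage is paid $0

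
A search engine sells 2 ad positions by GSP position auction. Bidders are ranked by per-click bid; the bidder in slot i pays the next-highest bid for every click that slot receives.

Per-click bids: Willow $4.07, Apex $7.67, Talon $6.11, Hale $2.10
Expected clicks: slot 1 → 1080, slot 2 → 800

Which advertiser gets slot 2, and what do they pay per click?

Talon; $4.07 per click

Per-click bids in order: $7.67 (Apex) > $6.11 (Talon) > $4.07 (Willow) > …
Slot 2 goes to the second-ranked bidder, Talon, who pays the next bid down: $4.07/click.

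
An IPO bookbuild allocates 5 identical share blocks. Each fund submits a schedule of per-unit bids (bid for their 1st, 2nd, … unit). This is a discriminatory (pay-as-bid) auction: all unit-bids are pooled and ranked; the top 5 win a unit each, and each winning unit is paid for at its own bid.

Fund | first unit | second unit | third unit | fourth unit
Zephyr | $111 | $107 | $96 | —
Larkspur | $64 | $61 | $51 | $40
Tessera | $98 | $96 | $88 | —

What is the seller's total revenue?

Pooled unit-bids ranked (top 5): 111 (Zephyr-1), 107 (Zephyr-2), 98 (Tessera-1), 96 (Zephyr-3), 96 (Tessera-2)
Next rejected bid: $88 (not a price — pay-as-bid).
Each winning unit pays its own bid.
Revenue = 111 + 107 + 98 + 96 + 96 = $508.

Total revenue: $508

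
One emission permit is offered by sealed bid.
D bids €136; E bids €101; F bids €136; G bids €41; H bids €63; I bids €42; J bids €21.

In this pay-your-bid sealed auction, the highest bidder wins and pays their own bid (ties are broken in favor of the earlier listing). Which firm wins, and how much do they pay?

D pays €136

Bids ranked: 136 (D) > 136 (F) > 101 (E) > 63 (H) > 42 (I) > 41 (G) > …
D and F tie at €136; tie-break gives it to D.
First-price: D pays what they bid, €136.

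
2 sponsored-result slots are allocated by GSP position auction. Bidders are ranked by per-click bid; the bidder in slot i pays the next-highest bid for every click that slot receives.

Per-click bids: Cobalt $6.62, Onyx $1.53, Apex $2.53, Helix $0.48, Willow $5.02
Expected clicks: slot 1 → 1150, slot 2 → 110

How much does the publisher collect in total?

Ranked by bid: $6.62 (Cobalt) > $5.02 (Willow) > $2.53 (Apex) > …
Slot 1: Cobalt pays $5.02 × 1150 = $5773.00
Slot 2: Willow pays $2.53 × 110 = $278.30
Total = $6051.30

Total revenue: $6051.30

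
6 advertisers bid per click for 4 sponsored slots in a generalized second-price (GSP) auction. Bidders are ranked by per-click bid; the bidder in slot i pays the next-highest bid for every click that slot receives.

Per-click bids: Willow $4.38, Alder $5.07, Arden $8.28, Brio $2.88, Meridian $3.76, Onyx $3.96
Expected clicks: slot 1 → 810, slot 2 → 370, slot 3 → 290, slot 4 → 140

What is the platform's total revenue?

Total revenue: $7402.10

Ranked by bid: $8.28 (Arden) > $5.07 (Alder) > $4.38 (Willow) > $3.96 (Onyx) > $3.76 (Meridian) > …
Slot 1: Arden pays $5.07 × 810 = $4106.70
Slot 2: Alder pays $4.38 × 370 = $1620.60
Slot 3: Willow pays $3.96 × 290 = $1148.40
Slot 4: Onyx pays $3.76 × 140 = $526.40
Total = $7402.10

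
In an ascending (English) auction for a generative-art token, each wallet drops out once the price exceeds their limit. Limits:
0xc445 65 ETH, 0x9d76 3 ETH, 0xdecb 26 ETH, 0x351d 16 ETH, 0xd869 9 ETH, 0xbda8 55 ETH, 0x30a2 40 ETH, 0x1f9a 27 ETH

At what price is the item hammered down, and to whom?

0xc445 wins at 55 ETH

Limits in order: 65 (0xc445) > 55 (0xbda8) > 40 (0x30a2) > 27 (0x1f9a) > 26 (0xdecb) > 16 (0x351d) > …
0xbda8 is the last rival to drop out, at 55 ETH; 0xc445 remains and wins at that price.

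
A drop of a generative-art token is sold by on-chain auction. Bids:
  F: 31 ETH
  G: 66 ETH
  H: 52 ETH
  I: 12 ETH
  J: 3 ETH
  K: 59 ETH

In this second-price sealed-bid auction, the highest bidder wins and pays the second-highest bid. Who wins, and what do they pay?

Bids ranked: 66 (G) > 59 (K) > 52 (H) > 31 (F) > 12 (I) > 3 (J)
G is highest; pays the second-highest bid, 59 ETH.

G pays 59 ETH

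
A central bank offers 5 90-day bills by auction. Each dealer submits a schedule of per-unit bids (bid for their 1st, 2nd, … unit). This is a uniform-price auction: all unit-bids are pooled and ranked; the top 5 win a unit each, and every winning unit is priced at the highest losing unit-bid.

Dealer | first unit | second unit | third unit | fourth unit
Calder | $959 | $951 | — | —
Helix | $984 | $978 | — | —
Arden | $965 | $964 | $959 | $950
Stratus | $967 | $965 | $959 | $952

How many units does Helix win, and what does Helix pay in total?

Helix: 2 units, pays $1,928

Merging the schedules and taking the best 5: 984 (Helix-1), 978 (Helix-2), 967 (Stratus-1), 965 (Arden-1), 965 (Stratus-2)
Highest rejected unit-bid = $964.
Helix wins 2 unit(s) at $964 each.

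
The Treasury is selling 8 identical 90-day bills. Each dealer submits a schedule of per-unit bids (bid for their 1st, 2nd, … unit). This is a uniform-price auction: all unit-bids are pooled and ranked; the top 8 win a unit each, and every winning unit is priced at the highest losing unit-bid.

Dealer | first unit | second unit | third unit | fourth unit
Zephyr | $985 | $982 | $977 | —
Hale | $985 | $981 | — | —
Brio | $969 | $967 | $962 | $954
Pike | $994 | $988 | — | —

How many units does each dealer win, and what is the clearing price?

Brio 1, Hale 2, Pike 2, Zephyr 3; clearing price $967

Pooled unit-bids ranked (top 8): 994 (Pike-1), 988 (Pike-2), 985 (Zephyr-1), 985 (Hale-1), 982 (Zephyr-2), 981 (Hale-2), 977 (Zephyr-3), 969 (Brio-1)
Highest rejected unit-bid = $967.
Allocation: Brio 1, Hale 2, Pike 2, Zephyr 3.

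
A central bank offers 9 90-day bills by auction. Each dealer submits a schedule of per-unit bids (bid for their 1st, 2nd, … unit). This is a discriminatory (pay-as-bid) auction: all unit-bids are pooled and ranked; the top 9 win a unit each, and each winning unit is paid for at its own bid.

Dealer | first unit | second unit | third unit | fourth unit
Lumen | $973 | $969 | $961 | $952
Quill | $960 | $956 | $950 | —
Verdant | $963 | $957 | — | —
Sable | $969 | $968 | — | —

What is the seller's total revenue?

Total revenue: $8,676

All unit-bids, highest first — top 9: 973 (Lumen-1), 969 (Lumen-2), 969 (Sable-1), 968 (Sable-2), 963 (Verdant-1), 961 (Lumen-3), 960 (Quill-1), 957 (Verdant-2), 956 (Quill-2)
Next rejected bid: $952 (not a price — pay-as-bid).
Each winning unit pays its own bid.
Revenue = 973 + 969 + 969 + 968 + 963 + 961 + 960 + 957 + 956 = $8,676.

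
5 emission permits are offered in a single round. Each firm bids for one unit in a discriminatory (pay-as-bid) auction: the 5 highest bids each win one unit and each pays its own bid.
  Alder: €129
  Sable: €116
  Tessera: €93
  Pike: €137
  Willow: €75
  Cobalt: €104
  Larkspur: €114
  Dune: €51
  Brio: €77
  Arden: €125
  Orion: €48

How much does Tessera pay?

Bids ranked high→low: 137 (Pike), 129 (Alder), 125 (Arden), 116 (Sable), 114 (Larkspur), 104 (Cobalt), 93 (Tessera), …
Top 5: Pike, Alder, Arden, Sable, Larkspur.
Tessera does not win → €0.

Tessera pays €0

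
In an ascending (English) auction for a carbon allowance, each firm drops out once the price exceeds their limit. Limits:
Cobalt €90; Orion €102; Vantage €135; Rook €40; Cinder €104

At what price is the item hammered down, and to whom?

Vantage wins at €104

Rule: the price rises until one bidder remains; the winner pays the price at which the last rival dropped out.
Limits in order: 135 (Vantage) > 104 (Cinder) > 102 (Orion) > 90 (Cobalt) > 40 (Rook)
Once the price passes €104, only Vantage is left; the hammer falls at Cinder's limit of €104.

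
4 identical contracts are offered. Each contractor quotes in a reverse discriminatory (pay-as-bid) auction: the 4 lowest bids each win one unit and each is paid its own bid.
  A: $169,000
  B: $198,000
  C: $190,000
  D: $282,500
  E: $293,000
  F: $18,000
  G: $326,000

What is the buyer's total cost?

Sorting: 18,000 (F), 169,000 (A), 190,000 (C), 198,000 (B), 282,500 (D), 293,000 (E), …
The 4 lowest are F, A, C, B.
Total cost = 18,000 + 169,000 + 190,000 + 198,000 = $575,000.

Total cost: $575,000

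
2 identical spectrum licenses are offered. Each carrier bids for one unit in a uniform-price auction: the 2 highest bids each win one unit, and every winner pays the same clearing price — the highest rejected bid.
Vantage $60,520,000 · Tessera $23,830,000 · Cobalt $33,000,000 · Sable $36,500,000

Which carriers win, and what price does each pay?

Ordering the bids: 60,520,000 (Vantage), 36,500,000 (Sable), 33,000,000 (Cobalt), 23,830,000 (Tessera)
The 2 highest are Vantage, Sable.
First losing bid is Cobalt's $33,000,000, which sets the uniform price.

Vantage, Sable; each pays $33,000,000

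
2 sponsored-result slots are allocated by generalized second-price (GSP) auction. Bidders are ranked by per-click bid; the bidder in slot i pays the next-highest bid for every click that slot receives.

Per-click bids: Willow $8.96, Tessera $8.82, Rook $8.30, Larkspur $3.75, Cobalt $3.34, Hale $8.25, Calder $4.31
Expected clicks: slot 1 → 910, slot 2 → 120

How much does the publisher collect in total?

Total revenue: $9022.20

Per-click bids in order: $8.96 (Willow) > $8.82 (Tessera) > $8.30 (Rook) > …
Slot 1: Willow pays $8.82 × 910 = $8026.20
Slot 2: Tessera pays $8.30 × 120 = $996.00
Total = $9022.20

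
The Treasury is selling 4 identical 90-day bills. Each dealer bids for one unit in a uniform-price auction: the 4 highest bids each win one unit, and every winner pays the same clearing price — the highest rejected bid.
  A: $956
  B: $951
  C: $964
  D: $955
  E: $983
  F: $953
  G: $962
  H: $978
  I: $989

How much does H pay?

Bids ranked high→low: 989 (I), 983 (E), 978 (H), 964 (C), 962 (G), 956 (A), …
Top 4: I, E, H, C.
Highest unsuccessful bid: $962 → clearing price.
H wins → pays $962.

H pays $962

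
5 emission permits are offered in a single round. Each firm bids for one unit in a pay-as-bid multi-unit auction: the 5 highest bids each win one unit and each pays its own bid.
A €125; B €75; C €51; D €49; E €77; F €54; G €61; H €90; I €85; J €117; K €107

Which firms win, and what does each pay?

Sorting: 125 (A), 117 (J), 107 (K), 90 (H), 85 (I), 77 (E), 75 (B), …
Top 5: A, J, K, H, I.
Each winner pays its own bid: A €125, J €117, K €107, H €90, I €85.

A €125, J €117, K €107, H €90, I €85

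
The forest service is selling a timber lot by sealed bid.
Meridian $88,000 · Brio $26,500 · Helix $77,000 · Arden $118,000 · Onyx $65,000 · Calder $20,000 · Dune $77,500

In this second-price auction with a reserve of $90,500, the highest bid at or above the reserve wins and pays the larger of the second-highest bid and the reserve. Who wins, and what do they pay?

Rule: the highest bid at or above the reserve wins and pays the larger of the second-highest bid and the reserve.
Bids ranked: 118,000 (Arden) > 88,000 (Meridian) > 77,500 (Dune) > 77,000 (Helix) > 65,000 (Onyx) > 26,500 (Brio) > …
Highest eligible bid: Arden at $118,000.
max(second-highest $88,000, reserve $90,500) = $90,500.

Arden pays $90,500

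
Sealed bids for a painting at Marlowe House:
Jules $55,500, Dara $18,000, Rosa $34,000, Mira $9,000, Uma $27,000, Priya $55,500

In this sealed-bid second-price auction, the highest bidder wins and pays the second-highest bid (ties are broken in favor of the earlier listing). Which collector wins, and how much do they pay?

Jules pays $55,500

Sealed-bid second-price auction: the highest bidder wins and pays the second-highest bid.
Bids ranked: 55,500 (Jules) > 55,500 (Priya) > 34,000 (Rosa) > 27,000 (Uma) > 18,000 (Dara) > 9,000 (Mira)
Jules and Priya tie at $55,500; tie-break gives it to Jules.
Jules wins with the highest bid; price is set by the runner-up at $55,500.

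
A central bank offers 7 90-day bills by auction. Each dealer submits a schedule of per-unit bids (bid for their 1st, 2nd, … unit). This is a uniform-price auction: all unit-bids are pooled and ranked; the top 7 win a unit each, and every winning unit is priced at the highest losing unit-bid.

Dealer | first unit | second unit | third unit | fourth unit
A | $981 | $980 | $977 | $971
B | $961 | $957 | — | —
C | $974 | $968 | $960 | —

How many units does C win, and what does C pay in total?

C: 2 units, pays $1,920

Pooled unit-bids ranked (top 7): 981 (A-1), 980 (A-2), 977 (A-3), 974 (C-1), 971 (A-4), 968 (C-2), 961 (B-1)
Highest rejected unit-bid = $960.
C wins 2 unit(s) at $960 each.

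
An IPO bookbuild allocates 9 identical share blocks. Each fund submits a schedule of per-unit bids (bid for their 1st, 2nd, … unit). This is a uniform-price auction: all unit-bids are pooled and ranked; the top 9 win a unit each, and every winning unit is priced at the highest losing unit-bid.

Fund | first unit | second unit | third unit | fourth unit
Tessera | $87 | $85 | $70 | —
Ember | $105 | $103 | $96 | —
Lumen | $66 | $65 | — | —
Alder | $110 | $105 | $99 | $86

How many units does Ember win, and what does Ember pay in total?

Ember: 3 units, pays $210

Merging the schedules and taking the best 9: 110 (Alder-1), 105 (Ember-1), 105 (Alder-2), 103 (Ember-2), 99 (Alder-3), 96 (Ember-3), 87 (Tessera-1), 86 (Alder-4), 85 (Tessera-2)
The (k+1)-th unit-bid is $70.
Ember wins 3 unit(s) at $70 each.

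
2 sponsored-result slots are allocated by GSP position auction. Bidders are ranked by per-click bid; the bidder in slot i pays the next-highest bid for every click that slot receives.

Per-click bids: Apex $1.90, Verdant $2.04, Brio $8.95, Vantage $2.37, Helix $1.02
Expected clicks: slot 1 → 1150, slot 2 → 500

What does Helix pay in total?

Per-click bids in order: $8.95 (Brio) > $2.37 (Vantage) > $2.04 (Verdant) > …
Helix ranks below slot 2 → no slot, pays nothing.

Helix pays $0.00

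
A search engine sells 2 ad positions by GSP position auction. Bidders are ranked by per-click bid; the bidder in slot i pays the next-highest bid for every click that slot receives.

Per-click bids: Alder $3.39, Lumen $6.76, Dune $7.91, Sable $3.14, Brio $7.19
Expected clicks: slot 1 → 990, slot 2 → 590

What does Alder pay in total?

Alder pays $0.00

Sorting advertisers: $7.91 (Dune) > $7.19 (Brio) > $6.76 (Lumen) > …
Alder ranks below slot 2 → no slot, pays nothing.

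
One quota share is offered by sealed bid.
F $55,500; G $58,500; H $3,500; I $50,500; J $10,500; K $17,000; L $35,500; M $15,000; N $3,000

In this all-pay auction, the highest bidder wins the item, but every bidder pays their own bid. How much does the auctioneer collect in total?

Bids in order: 58,500 (G) > 55,500 (F) > 50,500 (I) > 35,500 (L) > 17,000 (K) > 15,000 (M) > …
G wins with the top bid; all bids are sunk regardless.
Every bidder forfeits their bid regardless of winning.
Revenue = 55,500 + 58,500 + 3,500 + 50,500 + 10,500 + 17,000 + 35,500 + 15,000 + 3,000 = $249,000.

Total revenue: $249,000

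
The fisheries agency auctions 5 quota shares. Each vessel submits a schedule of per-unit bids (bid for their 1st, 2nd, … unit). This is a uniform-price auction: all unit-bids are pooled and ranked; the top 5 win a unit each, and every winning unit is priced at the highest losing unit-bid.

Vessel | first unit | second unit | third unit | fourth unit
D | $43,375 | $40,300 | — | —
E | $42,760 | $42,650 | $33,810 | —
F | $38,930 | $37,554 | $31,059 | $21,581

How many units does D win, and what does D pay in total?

Merging the schedules and taking the best 5: 43,375 (D-1), 42,760 (E-1), 42,650 (E-2), 40,300 (D-2), 38,930 (F-1)
Highest rejected unit-bid = $37,554.
D wins 2 unit(s) at $37,554 each.

D: 2 units, pays $75,108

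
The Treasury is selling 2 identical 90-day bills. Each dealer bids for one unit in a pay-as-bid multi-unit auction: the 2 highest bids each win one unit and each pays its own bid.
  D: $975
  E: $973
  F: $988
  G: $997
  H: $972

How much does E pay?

Ordering the bids: 997 (G), 988 (F), 975 (D), 973 (E), …
Top 2: G, F.
E does not win → $0.

E pays $0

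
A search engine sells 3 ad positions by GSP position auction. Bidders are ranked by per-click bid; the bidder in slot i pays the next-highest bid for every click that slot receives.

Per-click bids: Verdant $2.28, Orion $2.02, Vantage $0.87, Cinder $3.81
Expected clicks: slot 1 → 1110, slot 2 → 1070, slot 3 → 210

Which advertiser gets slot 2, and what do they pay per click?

Verdant; $2.02 per click

Per-click bids in order: $3.81 (Cinder) > $2.28 (Verdant) > $2.02 (Orion) > $0.87 (Vantage)
Slot 2 goes to the second-ranked bidder, Verdant, who pays the next bid down: $2.02/click.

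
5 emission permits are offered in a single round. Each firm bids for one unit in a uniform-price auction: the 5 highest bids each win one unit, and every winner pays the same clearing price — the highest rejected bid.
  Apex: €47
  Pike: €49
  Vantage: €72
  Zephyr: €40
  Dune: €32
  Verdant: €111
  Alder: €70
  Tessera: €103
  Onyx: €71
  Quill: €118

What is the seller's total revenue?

Sorting: 118 (Quill), 111 (Verdant), 103 (Tessera), 72 (Vantage), 71 (Onyx), 70 (Alder), 49 (Pike), …
Top 5: Quill, Verdant, Tessera, Vantage, Onyx.
Clearing price = highest rejected bid = €70.
Total revenue = 5 × €70 = €350.

Total revenue: €350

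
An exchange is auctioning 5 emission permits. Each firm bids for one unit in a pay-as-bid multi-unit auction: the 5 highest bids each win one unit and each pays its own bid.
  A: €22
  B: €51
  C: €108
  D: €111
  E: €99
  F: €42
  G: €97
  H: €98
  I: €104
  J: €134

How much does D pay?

Sorting: 134 (J), 111 (D), 108 (C), 104 (I), 99 (E), 98 (H), 97 (G), …
The 5 highest are J, D, C, I, E.
D wins → own bid €111.

D pays €111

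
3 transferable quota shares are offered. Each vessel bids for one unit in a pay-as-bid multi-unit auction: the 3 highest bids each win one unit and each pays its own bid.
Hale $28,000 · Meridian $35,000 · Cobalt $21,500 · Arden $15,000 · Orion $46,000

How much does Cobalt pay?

Cobalt pays $0

Ordering the bids: 46,000 (Orion), 35,000 (Meridian), 28,000 (Hale), 21,500 (Cobalt), 15,000 (Arden)
Winners (3 units): Orion, Meridian, Hale.
Cobalt does not win → $0.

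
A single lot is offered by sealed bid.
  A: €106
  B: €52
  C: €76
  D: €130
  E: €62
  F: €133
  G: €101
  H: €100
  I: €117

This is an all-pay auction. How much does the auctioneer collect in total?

Total revenue: €877

Bids ranked: 133 (F) > 130 (D) > 117 (I) > 106 (A) > 101 (G) > 100 (H) > …
F wins with the top bid; all bids are sunk regardless.
Every bidder forfeits their bid regardless of winning.
Revenue = 106 + 52 + 76 + 130 + 62 + 133 + 101 + 100 + 117 = €877.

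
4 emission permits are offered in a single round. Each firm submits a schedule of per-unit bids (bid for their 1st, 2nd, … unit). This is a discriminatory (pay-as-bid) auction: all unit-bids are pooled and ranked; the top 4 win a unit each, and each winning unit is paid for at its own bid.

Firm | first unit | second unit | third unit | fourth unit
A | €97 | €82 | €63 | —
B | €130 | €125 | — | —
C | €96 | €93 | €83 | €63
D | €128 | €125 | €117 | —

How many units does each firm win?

Merging the schedules and taking the best 4: 130 (B-1), 128 (D-1), 125 (B-2), 125 (D-2)
Next rejected bid: €117 (not a price — pay-as-bid).
Allocation: B 2, D 2.

B 2, D 2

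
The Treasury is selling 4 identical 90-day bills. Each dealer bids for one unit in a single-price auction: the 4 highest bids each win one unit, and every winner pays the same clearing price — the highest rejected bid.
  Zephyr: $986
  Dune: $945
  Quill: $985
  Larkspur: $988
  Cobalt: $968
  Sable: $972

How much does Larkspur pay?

Larkspur pays $968

Ordering the bids: 988 (Larkspur), 986 (Zephyr), 985 (Quill), 972 (Sable), 968 (Cobalt), 945 (Dune)
The 4 highest are Larkspur, Zephyr, Quill, Sable.
Clearing price = highest rejected bid = $968.
Larkspur wins → pays $968.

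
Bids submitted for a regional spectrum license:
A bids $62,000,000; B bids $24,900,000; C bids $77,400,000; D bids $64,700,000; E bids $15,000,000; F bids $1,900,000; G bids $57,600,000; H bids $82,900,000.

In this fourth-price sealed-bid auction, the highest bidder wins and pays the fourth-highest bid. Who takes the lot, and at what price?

Bids ranked: 82,900,000 (H) > 77,400,000 (C) > 64,700,000 (D) > 62,000,000 (A) > 57,600,000 (G) > 24,900,000 (B) > …
H is highest; pays the fourth-highest bid, $62,000,000.

H pays $62,000,000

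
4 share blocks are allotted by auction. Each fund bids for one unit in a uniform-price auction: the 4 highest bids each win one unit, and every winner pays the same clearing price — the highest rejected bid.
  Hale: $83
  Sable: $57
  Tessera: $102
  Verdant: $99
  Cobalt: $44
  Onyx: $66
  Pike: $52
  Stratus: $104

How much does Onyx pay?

Onyx pays $0

Sorting: 104 (Stratus), 102 (Tessera), 99 (Verdant), 83 (Hale), 66 (Onyx), 57 (Sable), …
The 4 highest are Stratus, Tessera, Verdant, Hale.
Highest unsuccessful bid: $66 → clearing price.
Onyx does not win → pays $0.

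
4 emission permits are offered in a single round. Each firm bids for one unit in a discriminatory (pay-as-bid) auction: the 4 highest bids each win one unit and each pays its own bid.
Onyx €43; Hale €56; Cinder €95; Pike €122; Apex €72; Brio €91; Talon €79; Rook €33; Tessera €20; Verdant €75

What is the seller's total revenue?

Total revenue: €387

Sorting: 122 (Pike), 95 (Cinder), 91 (Brio), 79 (Talon), 75 (Verdant), 72 (Apex), …
Top 4: Pike, Cinder, Brio, Talon.
Total revenue = 122 + 95 + 91 + 79 = €387.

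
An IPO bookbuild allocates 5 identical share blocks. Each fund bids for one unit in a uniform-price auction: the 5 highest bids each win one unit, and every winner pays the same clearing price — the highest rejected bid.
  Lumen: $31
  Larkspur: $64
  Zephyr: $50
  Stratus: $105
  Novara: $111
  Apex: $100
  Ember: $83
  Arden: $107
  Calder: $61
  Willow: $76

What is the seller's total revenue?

Ordering the bids: 111 (Novara), 107 (Arden), 105 (Stratus), 100 (Apex), 83 (Ember), 76 (Willow), 64 (Larkspur), …
The 5 highest are Novara, Arden, Stratus, Apex, Ember.
Clearing price = highest rejected bid = $76.
Total revenue = 5 × $76 = $380.

Total revenue: $380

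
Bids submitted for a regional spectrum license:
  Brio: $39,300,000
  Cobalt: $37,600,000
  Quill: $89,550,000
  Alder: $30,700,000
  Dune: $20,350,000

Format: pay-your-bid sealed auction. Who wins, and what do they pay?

Quill pays $89,550,000

Sorting bids: 89,550,000 (Quill) > 39,300,000 (Brio) > 37,600,000 (Cobalt) > 30,700,000 (Alder) > 20,350,000 (Dune)
Quill has the highest bid and pays exactly that: $89,550,000.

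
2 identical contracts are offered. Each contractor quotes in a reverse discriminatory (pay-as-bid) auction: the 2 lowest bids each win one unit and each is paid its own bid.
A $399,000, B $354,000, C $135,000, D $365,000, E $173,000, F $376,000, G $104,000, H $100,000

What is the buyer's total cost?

Total cost: $204,000

Sorting: 100,000 (H), 104,000 (G), 135,000 (C), 173,000 (E), …
Winners (2 units): H, G.
Total cost = 100,000 + 104,000 = $204,000.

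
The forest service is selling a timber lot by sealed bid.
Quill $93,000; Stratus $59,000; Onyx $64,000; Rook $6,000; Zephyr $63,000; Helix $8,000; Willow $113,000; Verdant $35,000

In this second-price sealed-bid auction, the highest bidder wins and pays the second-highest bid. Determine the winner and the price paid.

Rule: the highest bidder wins and pays the second-highest bid.
Bids ranked: 113,000 (Willow) > 93,000 (Quill) > 64,000 (Onyx) > 63,000 (Zephyr) > 59,000 (Stratus) > 35,000 (Verdant) > …
Willow is highest; pays the second-highest bid, $93,000.

Willow pays $93,000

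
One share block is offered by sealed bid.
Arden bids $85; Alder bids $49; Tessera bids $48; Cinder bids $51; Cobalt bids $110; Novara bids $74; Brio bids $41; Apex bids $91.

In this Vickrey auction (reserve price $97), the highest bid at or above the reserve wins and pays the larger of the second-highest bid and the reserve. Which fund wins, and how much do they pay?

Bids ranked: 110 (Cobalt) > 91 (Apex) > 85 (Arden) > 74 (Novara) > 51 (Cinder) > 49 (Alder) > …
Highest eligible bid: Cobalt at $110.
max(second-highest $91, reserve $97) = $97.

Cobalt pays $97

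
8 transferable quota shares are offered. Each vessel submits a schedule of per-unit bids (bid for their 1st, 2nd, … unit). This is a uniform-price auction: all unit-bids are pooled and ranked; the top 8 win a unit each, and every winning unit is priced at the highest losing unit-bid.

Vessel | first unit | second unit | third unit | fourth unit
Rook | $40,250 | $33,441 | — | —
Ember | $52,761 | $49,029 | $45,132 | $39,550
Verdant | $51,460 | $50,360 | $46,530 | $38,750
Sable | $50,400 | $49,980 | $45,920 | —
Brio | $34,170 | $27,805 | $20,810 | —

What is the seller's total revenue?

Merging the schedules and taking the best 8: 52,761 (Ember-1), 51,460 (Verdant-1), 50,400 (Sable-1), 50,360 (Verdant-2), 49,980 (Sable-2), 49,029 (Ember-2), 46,530 (Verdant-3), 45,920 (Sable-3)
First bid not allocated: $45,132.
Allocation: Ember 2, Sable 3, Verdant 3. Every unit priced at $45,132.
Revenue = 8 × 45,132 = $361,056.

Total revenue: $361,056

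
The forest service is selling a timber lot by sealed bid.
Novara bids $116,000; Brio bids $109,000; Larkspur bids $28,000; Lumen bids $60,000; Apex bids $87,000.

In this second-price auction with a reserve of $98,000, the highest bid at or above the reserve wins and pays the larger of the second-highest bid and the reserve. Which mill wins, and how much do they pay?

Bids in order: 116,000 (Novara) > 109,000 (Brio) > 87,000 (Apex) > 60,000 (Lumen) > 28,000 (Larkspur)
Novara has the top bid at or above the reserve ($116,000).
max(second-highest $109,000, reserve $98,000) = $109,000; the reserve does not bind.

Novara pays $109,000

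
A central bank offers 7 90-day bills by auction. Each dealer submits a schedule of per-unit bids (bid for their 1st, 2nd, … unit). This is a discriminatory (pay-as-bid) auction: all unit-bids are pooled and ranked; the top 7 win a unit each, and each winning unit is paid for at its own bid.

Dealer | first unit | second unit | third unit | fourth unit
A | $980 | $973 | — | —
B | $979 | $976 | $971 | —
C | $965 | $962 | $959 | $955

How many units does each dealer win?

All unit-bids, highest first — top 7: 980 (A-1), 979 (B-1), 976 (B-2), 973 (A-2), 971 (B-3), 965 (C-1), 962 (C-2)
Next rejected bid: $959 (not a price — pay-as-bid).
Allocation: A 2, B 3, C 2.

A 2, B 3, C 2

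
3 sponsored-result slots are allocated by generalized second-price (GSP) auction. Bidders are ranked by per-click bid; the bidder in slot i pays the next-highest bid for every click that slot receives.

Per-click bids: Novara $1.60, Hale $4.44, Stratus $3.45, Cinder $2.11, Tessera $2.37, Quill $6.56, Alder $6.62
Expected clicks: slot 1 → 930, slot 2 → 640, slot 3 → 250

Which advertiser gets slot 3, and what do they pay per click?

Hale; $3.45 per click

Sorting advertisers: $6.62 (Alder) > $6.56 (Quill) > $4.44 (Hale) > $3.45 (Stratus) > …
Slot 3 goes to the third-ranked bidder, Hale, who pays the next bid down: $3.45/click.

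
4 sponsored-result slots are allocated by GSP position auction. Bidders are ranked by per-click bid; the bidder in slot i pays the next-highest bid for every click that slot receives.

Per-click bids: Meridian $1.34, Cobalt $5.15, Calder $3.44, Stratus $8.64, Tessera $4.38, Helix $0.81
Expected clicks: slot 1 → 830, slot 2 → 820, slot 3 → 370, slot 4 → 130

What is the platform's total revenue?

Total revenue: $9313.10

Sorting advertisers: $8.64 (Stratus) > $5.15 (Cobalt) > $4.38 (Tessera) > $3.44 (Calder) > $1.34 (Meridian) > …
Slot 1: Stratus pays $5.15 × 830 = $4274.50
Slot 2: Cobalt pays $4.38 × 820 = $3591.60
Slot 3: Tessera pays $3.44 × 370 = $1272.80
Slot 4: Calder pays $1.34 × 130 = $174.20
Total = $9313.10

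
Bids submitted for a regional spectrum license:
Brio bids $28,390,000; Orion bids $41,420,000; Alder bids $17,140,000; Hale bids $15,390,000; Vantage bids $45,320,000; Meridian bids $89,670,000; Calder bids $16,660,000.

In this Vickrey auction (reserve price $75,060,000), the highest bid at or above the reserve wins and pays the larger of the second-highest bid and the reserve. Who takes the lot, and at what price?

Sorting bids: 89,670,000 (Meridian) > 45,320,000 (Vantage) > 41,420,000 (Orion) > 28,390,000 (Brio) > 17,140,000 (Alder) > 16,660,000 (Calder) > …
Highest eligible bid: Meridian at $89,670,000.
max(second-highest $45,320,000, reserve $75,060,000) = $75,060,000.

Meridian pays $75,060,000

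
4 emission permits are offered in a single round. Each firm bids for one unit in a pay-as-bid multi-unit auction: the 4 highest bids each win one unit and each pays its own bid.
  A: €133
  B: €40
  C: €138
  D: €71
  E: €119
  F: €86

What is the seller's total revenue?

Total revenue: €476

Sorting: 138 (C), 133 (A), 119 (E), 86 (F), 71 (D), 40 (B)
Top 4: C, A, E, F.
Total revenue = 138 + 133 + 119 + 86 = €476.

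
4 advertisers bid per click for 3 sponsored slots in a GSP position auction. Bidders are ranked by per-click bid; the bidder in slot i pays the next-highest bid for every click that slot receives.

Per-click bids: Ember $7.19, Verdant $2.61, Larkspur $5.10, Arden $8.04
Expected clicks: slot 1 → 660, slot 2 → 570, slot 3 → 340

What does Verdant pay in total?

Per-click bids in order: $8.04 (Arden) > $7.19 (Ember) > $5.10 (Larkspur) > $2.61 (Verdant)
Verdant ranks below slot 3 → no slot, pays nothing.

Verdant pays $0.00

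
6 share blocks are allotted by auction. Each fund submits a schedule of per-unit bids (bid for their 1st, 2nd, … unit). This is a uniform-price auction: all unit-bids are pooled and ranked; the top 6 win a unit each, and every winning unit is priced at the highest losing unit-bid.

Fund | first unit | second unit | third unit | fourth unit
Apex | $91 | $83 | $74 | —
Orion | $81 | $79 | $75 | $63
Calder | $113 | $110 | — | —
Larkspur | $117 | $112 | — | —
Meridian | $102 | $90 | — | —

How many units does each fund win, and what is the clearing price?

Apex 1, Calder 2, Larkspur 2, Meridian 1; clearing price $90

Merging the schedules and taking the best 6: 117 (Larkspur-1), 113 (Calder-1), 112 (Larkspur-2), 110 (Calder-2), 102 (Meridian-1), 91 (Apex-1)
First bid not allocated: $90.
Allocation: Apex 1, Calder 2, Larkspur 2, Meridian 1.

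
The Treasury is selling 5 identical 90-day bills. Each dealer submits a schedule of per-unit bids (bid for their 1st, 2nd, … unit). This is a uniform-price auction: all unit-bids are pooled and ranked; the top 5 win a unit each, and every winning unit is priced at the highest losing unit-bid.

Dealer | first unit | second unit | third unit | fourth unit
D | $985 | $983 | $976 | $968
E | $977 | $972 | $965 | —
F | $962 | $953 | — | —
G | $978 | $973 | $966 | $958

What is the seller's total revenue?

Total revenue: $4,865

Merging the schedules and taking the best 5: 985 (D-1), 983 (D-2), 978 (G-1), 977 (E-1), 976 (D-3)
First bid not allocated: $973.
Allocation: D 3, E 1, G 1. Every unit priced at $973.
Revenue = 5 × 973 = $4,865.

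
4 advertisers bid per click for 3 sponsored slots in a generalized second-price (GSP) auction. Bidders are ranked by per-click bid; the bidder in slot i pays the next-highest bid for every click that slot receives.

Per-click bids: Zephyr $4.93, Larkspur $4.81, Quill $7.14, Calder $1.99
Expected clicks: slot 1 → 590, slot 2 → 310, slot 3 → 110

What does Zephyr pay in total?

Zephyr pays $1491.10

Sorting advertisers: $7.14 (Quill) > $4.93 (Zephyr) > $4.81 (Larkspur) > $1.99 (Calder)
Zephyr holds slot 2 → pays next bid $4.81 × 310 clicks = $1491.10.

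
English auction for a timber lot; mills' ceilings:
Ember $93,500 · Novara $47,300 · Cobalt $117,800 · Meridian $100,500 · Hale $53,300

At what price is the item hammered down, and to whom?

Cobalt wins at $100,500

Sorting limits: 117,800 (Cobalt) > 100,500 (Meridian) > 93,500 (Ember) > 53,300 (Hale) > 47,300 (Novara)
Meridian is the last rival to drop out, at $100,500; Cobalt remains and wins at that price.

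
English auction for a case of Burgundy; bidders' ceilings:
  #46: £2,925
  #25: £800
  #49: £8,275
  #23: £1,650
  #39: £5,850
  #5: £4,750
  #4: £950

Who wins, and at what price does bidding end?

Limits in order: 8,275 (#49) > 5,850 (#39) > 4,750 (#5) > 2,925 (#46) > 1,650 (#23) > 950 (#4) > …
Once the price passes £5,850, only #49 is left; the hammer falls at #39's limit of £5,850.

#49 wins at £5,850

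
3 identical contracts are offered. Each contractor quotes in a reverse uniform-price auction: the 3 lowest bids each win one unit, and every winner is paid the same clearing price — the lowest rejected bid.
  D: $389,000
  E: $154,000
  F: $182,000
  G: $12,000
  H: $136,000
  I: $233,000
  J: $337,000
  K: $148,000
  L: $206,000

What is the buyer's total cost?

Ordering the bids: 12,000 (G), 136,000 (H), 148,000 (K), 154,000 (E), 182,000 (F), …
Winners (3 units): G, H, K.
Clearing price = lowest rejected bid = $154,000.
Total cost = 3 × $154,000 = $462,000.

Total cost: $462,000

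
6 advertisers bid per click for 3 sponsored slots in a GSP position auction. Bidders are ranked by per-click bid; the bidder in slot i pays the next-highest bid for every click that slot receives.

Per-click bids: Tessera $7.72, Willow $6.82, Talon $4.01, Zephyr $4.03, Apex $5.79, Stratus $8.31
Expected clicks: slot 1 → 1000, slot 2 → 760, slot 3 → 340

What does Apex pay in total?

Per-click bids in order: $8.31 (Stratus) > $7.72 (Tessera) > $6.82 (Willow) > $5.79 (Apex) > …
Apex ranks below slot 3 → no slot, pays nothing.

Apex pays $0.00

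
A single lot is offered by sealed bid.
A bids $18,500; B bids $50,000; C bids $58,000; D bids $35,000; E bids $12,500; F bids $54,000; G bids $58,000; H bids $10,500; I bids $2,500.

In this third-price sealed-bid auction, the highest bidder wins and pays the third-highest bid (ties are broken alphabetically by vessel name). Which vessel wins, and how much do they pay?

C pays $54,000

Bids ranked: 58,000 (C) > 58,000 (G) > 54,000 (F) > 50,000 (B) > 35,000 (D) > 18,500 (A) > …
Tie at $58,000 → C wins by tie-break.
C is highest; pays the third-highest bid, $54,000.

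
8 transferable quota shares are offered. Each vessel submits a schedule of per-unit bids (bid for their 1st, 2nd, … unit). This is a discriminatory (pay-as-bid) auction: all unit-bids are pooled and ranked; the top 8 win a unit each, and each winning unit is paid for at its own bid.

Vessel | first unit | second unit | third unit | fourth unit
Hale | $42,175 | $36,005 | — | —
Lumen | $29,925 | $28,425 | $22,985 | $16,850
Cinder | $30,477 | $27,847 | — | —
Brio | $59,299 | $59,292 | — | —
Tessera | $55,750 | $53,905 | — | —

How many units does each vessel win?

Merging the schedules and taking the best 8: 59,299 (Brio-1), 59,292 (Brio-2), 55,750 (Tessera-1), 53,905 (Tessera-2), 42,175 (Hale-1), 36,005 (Hale-2), 30,477 (Cinder-1), 29,925 (Lumen-1)
Next rejected bid: $28,425 (not a price — pay-as-bid).
Allocation: Brio 2, Cinder 1, Hale 2, Lumen 1, Tessera 2.

Brio 2, Cinder 1, Hale 2, Lumen 1, Tessera 2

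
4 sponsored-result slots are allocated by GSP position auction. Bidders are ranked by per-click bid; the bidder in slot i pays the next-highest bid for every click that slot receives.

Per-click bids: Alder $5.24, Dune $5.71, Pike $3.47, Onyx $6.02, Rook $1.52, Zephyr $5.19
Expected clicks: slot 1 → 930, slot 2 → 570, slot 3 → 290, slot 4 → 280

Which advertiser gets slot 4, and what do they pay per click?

Ranked by bid: $6.02 (Onyx) > $5.71 (Dune) > $5.24 (Alder) > $5.19 (Zephyr) > $3.47 (Pike) > …
Slot 4 goes to the fourth-ranked bidder, Zephyr, who pays the next bid down: $3.47/click.

Zephyr; $3.47 per click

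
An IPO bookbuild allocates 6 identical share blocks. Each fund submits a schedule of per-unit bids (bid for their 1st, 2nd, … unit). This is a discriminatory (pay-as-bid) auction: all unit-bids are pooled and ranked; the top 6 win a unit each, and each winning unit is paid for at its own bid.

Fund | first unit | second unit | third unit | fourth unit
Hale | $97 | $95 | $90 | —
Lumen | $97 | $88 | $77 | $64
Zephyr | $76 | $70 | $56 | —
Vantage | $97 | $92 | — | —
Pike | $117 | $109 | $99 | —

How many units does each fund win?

Hale 1, Lumen 1, Pike 3, Vantage 1

Pooled unit-bids ranked (top 6): 117 (Pike-1), 109 (Pike-2), 99 (Pike-3), 97 (Hale-1), 97 (Lumen-1), 97 (Vantage-1)
Next rejected bid: $95 (not a price — pay-as-bid).
Allocation: Hale 1, Lumen 1, Pike 3, Vantage 1.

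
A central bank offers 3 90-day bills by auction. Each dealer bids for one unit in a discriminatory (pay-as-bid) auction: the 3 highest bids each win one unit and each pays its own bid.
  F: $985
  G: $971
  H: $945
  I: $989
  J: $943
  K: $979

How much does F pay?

Bids ranked high→low: 989 (I), 985 (F), 979 (K), 971 (G), 945 (H), …
Winners (3 units): I, F, K.
F wins → own bid $985.

F pays $985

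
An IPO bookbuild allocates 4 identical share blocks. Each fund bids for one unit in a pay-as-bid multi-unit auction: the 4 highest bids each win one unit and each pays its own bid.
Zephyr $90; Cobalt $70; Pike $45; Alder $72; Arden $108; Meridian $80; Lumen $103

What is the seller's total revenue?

Total revenue: $381

Bids ranked high→low: 108 (Arden), 103 (Lumen), 90 (Zephyr), 80 (Meridian), 72 (Alder), 70 (Cobalt), …
Top 4: Arden, Lumen, Zephyr, Meridian.
Total revenue = 108 + 103 + 90 + 80 = $381.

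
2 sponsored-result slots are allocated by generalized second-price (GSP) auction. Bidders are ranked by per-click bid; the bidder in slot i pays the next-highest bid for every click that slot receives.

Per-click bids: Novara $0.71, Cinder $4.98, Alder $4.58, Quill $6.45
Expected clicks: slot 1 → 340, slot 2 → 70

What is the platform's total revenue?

Total revenue: $2013.80

Sorting advertisers: $6.45 (Quill) > $4.98 (Cinder) > $4.58 (Alder) > …
Slot 1: Quill pays $4.98 × 340 = $1693.20
Slot 2: Cinder pays $4.58 × 70 = $320.60
Total = $2013.80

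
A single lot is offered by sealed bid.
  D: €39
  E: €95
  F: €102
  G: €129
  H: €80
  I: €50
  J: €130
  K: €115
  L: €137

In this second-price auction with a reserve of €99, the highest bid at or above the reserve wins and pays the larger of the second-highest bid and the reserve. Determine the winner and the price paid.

L pays €130

Bids in order: 137 (L) > 130 (J) > 129 (G) > 115 (K) > 102 (F) > 95 (E) > …
L has the top bid at or above the reserve (€137).
Second-highest bid €130 exceeds the reserve €99 → payment €130.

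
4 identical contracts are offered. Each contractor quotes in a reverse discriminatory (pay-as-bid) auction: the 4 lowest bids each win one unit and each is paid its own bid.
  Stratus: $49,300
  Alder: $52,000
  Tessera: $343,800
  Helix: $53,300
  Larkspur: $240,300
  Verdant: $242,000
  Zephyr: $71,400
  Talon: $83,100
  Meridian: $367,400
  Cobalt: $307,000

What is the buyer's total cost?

Sorting: 49,300 (Stratus), 52,000 (Alder), 53,300 (Helix), 71,400 (Zephyr), 83,100 (Talon), 240,300 (Larkspur), …
Winners (4 units): Stratus, Alder, Helix, Zephyr.
Total cost = 49,300 + 52,000 + 53,300 + 71,400 = $226,000.

Total cost: $226,000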